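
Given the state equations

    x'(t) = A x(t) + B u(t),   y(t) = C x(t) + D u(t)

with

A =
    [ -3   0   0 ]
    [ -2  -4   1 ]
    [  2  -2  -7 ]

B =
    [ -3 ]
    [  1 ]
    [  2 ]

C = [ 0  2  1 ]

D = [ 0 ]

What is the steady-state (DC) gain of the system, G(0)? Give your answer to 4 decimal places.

1.2000

G(0) = C(-A)^{-1}B + D = -C A^{-1} B + D.
det A = -90, so A^{-1} = (1/-90)·adj(A) = [[-1/3, 0, 0], [2/15, -7/30, -1/30], [-2/15, 1/15, -2/15]]
A^{-1} B = [1, -7/10, 1/5]^T
C A^{-1} B = -6/5
G(0) = D - C A^{-1} B = 0 - (-6/5) = 6/5 ≈ 1.2000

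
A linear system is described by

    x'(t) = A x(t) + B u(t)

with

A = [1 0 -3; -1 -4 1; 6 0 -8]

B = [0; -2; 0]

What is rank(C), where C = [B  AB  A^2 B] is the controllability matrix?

AB = [[0], [8], [0]]
A^2B = [[0], [-32], [0]]
Controllability matrix C = [B  AB  A^2B] = [[0, 0, 0], [-2, 8, -32], [0, 0, 0]]
Every column of C is a scalar multiple of column 1 = [0, -2, 0] (multipliers 1, -4, 16), so the columns span a one-dimensional space.
C ≠ 0, hence rank(C) = 1.
rank(C) = 1 < n = 3, so the pair (A, B) is not completely controllable.

1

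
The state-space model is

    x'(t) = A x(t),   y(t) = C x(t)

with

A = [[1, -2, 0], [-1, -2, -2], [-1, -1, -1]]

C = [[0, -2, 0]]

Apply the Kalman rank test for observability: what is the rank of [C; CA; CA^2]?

2

CA = [[2, 4, 4]]
CA^2 = [[-6, -16, -12]]
Observability matrix O = [C; CA; CA^2] = [[0, -2, 0], [2, 4, 4], [-6, -16, -12]]
The columns c1, c2, c3 of O are linearly dependent: -2·c1 + c3 = 0 (check each entry), so rank(O) ≤ 2.
The 2×2 minor from rows 1, 2, columns 1, 2 is 0·4 - (-2)·2 = 0 - (-4) = 4 ≠ 0, so rank(O) = 2.
rank(O) = 2 < n = 3, so the pair (A, C) is not completely observable.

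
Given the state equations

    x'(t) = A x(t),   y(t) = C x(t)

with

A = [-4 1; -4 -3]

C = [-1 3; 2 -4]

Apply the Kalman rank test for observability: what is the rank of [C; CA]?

2

CA = [[-8, -10], [8, 14]]
Observability matrix O = [C; CA] = [[-1, 3], [2, -4], [-8, -10], [8, 14]]
Take the 2×2 submatrix of O formed by rows 1, 2: [[-1, 3], [2, -4]]. Its determinant is (-1)·(-4) - 3·2 = 4 - 6 = -2 ≠ 0.
So rank(O) ≥ 2; since O has 2 columns, rank(O) = 2.
rank(O) = 2 = n, so the pair (A, C) is completely observable.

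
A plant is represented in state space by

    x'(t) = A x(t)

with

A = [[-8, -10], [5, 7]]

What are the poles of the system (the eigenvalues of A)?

det(sI - A) = s^2 - (tr A)s + det A, with tr A = (-8) + 7 = -1 and det A = (-8)·7 - (-10)·5 = -56 - (-50) = -6.
So p(s) = det(sI - A) = s^2 + s - 6.
Factor s^2 + s - 6: two numbers with sum -1 and product -6 are 2 and -3, so s^2 + s - 6 = (s - 2)(s + 3).
Hence p(s) = (s - 2) (s + 3), with roots -3, 2.
At least one eigenvalue has non-negative real part, so the system is not asymptotically stable.

-3, 2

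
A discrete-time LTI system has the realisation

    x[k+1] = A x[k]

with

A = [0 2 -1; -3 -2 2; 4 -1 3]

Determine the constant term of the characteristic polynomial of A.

-23

Expand det(zI - A) for the 3×3 matrix.
p(z) = z^3 - z^2 + 6z - 23.
(Check: constant term = det(-A) = (-1)^3 det A = -23; coefficient of z^2 = -tr A = -1.)
The constant term is -23.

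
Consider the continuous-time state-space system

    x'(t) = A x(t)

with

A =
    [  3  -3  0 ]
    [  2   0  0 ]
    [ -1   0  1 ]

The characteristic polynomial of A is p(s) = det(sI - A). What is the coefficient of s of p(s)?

Expand det(sI - A) for the 3×3 matrix.
p(s) = s^3 - 4s^2 + 9s - 6.
(Check: constant term = det(-A) = (-1)^3 det A = -6; coefficient of s^2 = -tr A = -4.)
The coefficient of s is 9.

9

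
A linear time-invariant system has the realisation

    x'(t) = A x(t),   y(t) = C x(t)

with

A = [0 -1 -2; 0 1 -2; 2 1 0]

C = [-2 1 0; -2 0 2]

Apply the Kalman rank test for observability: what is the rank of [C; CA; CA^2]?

CA = [[0, 3, 2], [4, 4, 4]]
CA^2 = [[4, 5, -6], [8, 4, -16]]
Observability matrix O = [C; CA; CA^2] = [[-2, 1, 0], [-2, 0, 2], [0, 3, 2], [4, 4, 4], [4, 5, -6], [8, 4, -16]]
Take the 3×3 submatrix of O formed by rows 1, 2, 3: [[-2, 1, 0], [-2, 0, 2], [0, 3, 2]]. Its determinant is (-2)·(0·2 - 2·3) - 1·((-2)·2 - 2·0) + 0·((-2)·3 - 0·0) = (-2)·(-6) - 1·(-4) + 0·(-6) = 16 ≠ 0.
So rank(O) ≥ 3; since O has 3 columns, rank(O) = 3.
rank(O) = 3 = n, so the pair (A, C) is completely observable.

3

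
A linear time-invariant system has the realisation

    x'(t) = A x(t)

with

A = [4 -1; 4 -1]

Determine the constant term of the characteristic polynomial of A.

For a 2×2 matrix, det(sI - A) = s^2 - (tr A)s + det A.
tr A = 3, det A = 0.
So p(s) = s^2 - 3s.
The constant term is 0.

0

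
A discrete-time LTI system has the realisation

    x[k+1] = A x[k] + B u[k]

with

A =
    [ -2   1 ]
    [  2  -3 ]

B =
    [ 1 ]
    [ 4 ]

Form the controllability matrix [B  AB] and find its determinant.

AB = [[2], [-10]]
Controllability matrix C = [B  AB] = [[1, 2], [4, -10]]
det(C) = 1·(-10) - 2·4 = -10 - 8 = -18
Since det(C) ≠ 0, rank(C) = 2 and the system is completely controllable.

-18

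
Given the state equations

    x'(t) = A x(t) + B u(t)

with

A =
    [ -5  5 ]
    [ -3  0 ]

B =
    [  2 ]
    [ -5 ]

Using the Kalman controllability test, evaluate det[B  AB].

AB = [[-35], [-6]]
Controllability matrix C = [B  AB] = [[2, -35], [-5, -6]]
det(C) = 2·(-6) - (-35)·(-5) = -12 - 175 = -187
Since det(C) ≠ 0, rank(C) = 2 and the system is completely controllable.

-187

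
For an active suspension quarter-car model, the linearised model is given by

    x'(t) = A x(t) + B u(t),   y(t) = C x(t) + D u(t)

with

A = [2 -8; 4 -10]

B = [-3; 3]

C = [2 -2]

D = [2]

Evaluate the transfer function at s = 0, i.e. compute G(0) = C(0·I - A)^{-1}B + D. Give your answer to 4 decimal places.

G(0) = C(-A)^{-1}B + D = -C A^{-1} B + D.
det A = 12, so A^{-1} = (1/12)·adj(A) = [[-5/6, 2/3], [-1/3, 1/6]]
A^{-1} B = [9/2, 3/2]^T
C A^{-1} B = 6
G(0) = D - C A^{-1} B = 2 - (6) = -4

-4.0000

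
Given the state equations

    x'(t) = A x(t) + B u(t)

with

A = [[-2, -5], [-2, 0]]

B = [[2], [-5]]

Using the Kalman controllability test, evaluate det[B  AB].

97

AB = [[21], [-4]]
Controllability matrix C = [B  AB] = [[2, 21], [-5, -4]]
det(C) = 2·(-4) - 21·(-5) = -8 - (-105) = 97
Since det(C) ≠ 0, rank(C) = 2 and the system is completely controllable.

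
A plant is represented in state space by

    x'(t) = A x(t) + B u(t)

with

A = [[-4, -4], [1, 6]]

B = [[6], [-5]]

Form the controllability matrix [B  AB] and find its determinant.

AB = [[-4], [-24]]
Controllability matrix C = [B  AB] = [[6, -4], [-5, -24]]
det(C) = 6·(-24) - (-4)·(-5) = -144 - 20 = -164
Since det(C) ≠ 0, rank(C) = 2 and the system is completely controllable.

-164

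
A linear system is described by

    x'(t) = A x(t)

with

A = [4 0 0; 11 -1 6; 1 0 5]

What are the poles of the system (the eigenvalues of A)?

det(sI - A) = s^3 - (tr A)s^2 + (M11 + M22 + M33)s - det A, where Mii is the 2×2 principal minor of A obtained by deleting row i and column i.
tr A = 4 + (-1) + 5 = 8; M11 = (-1)·5 - 6·0 = -5 - 0 = -5; M22 = 4·5 - 0·1 = 20 - 0 = 20; M33 = 4·(-1) - 0·11 = -4 - 0 = -4; sum of minors = 11.
det A = 4·((-1)·5 - 6·0) - 0·(11·5 - 6·1) + 0·(11·0 - (-1)·1) = 4·(-5) - 0·49 + 0·1 = -20.
So p(s) = det(sI - A) = s^3 - 8s^2 + 11s + 20.
Rational-root test: any integer root divides 20. Testing small divisors, s = -1 works: p(-1) = -1 + (-8) + (-11) + 20 = 0, so (s + 1) is a factor.
Dividing, p(s) = (s + 1)(s^2 - 9s + 20).
Factor s^2 - 9s + 20: two numbers with sum 9 and product 20 are 5 and 4, so s^2 - 9s + 20 = (s - 5)(s - 4).
Hence p(s) = (s - 5) (s - 4) (s + 1), with roots -1, 4, 5.
At least one eigenvalue has non-negative real part, so the system is not asymptotically stable.

-1, 4, 5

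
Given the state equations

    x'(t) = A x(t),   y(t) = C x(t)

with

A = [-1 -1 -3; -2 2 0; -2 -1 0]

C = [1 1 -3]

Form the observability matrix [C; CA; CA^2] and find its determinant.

-102

CA = [[3, 4, -3]]
CA^2 = [[-5, 8, -9]]
Observability matrix O = [C; CA; CA^2] = [[1, 1, -3], [3, 4, -3], [-5, 8, -9]]
Expanding along the first row, det(O) = 1·(4·(-9) - (-3)·8) - 1·(3·(-9) - (-3)·(-5)) + (-3)·(3·8 - 4·(-5)) = 1·(-12) - 1·(-42) + (-3)·44 = -102
Since det(O) ≠ 0, rank(O) = 3 and the system is completely observable.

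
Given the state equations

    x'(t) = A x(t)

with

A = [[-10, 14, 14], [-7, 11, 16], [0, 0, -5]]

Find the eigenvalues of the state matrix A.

-5, -3, 4

det(sI - A) = s^3 - (tr A)s^2 + (M11 + M22 + M33)s - det A, where Mii is the 2×2 principal minor of A obtained by deleting row i and column i.
tr A = (-10) + 11 + (-5) = -4; M11 = 11·(-5) - 16·0 = -55 - 0 = -55; M22 = (-10)·(-5) - 14·0 = 50 - 0 = 50; M33 = (-10)·11 - 14·(-7) = -110 - (-98) = -12; sum of minors = -17.
det A = (-10)·(11·(-5) - 16·0) - 14·((-7)·(-5) - 16·0) + 14·((-7)·0 - 11·0) = (-10)·(-55) - 14·35 + 14·0 = 60.
So p(s) = det(sI - A) = s^3 + 4s^2 - 17s - 60.
Rational-root test: any integer root divides -60. Testing small divisors, s = -3 works: p(-3) = -27 + 36 + 51 + (-60) = 0, so (s + 3) is a factor.
Dividing, p(s) = (s + 3)(s^2 + s - 20).
Factor s^2 + s - 20: two numbers with sum -1 and product -20 are 4 and -5, so s^2 + s - 20 = (s - 4)(s + 5).
Hence p(s) = (s - 4) (s + 3) (s + 5), with roots -5, -3, 4.
At least one eigenvalue has non-negative real part, so the system is not asymptotically stable.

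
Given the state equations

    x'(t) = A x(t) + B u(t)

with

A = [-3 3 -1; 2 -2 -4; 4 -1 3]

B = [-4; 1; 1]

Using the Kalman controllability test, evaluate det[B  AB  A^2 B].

-3528

AB = [[14], [-14], [-14]]
A^2B = [[-70], [112], [28]]
Controllability matrix C = [B  AB  A^2B] = [[-4, 14, -70], [1, -14, 112], [1, -14, 28]]
Expanding along the first row, det(C) = (-4)·((-14)·28 - 112·(-14)) - 14·(1·28 - 112·1) + (-70)·(1·(-14) - (-14)·1) = (-4)·1176 - 14·(-84) + (-70)·0 = -3528
Since det(C) ≠ 0, rank(C) = 3 and the system is completely controllable.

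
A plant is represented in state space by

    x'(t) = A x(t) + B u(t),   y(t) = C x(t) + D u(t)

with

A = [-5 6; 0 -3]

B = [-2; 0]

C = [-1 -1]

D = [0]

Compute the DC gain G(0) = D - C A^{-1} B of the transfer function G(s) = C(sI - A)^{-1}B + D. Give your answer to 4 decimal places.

0.4000

G(0) = C(-A)^{-1}B + D = -C A^{-1} B + D.
det A = 15, so A^{-1} = (1/15)·adj(A) = [[-1/5, -2/5], [0, -1/3]]
A^{-1} B = [2/5, 0]^T
C A^{-1} B = -2/5
G(0) = D - C A^{-1} B = 0 - (-2/5) = 2/5 ≈ 0.4000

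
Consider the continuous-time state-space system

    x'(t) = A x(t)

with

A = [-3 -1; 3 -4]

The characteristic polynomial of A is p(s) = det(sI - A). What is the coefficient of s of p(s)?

7

For a 2×2 matrix, det(sI - A) = s^2 - (tr A)s + det A.
tr A = -7, det A = 15.
So p(s) = s^2 + 7s + 15.
The coefficient of s is 7.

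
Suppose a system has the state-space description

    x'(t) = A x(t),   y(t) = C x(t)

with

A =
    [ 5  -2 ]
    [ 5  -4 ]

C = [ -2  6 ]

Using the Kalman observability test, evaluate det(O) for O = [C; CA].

-80

CA = [[20, -20]]
Observability matrix O = [C; CA] = [[-2, 6], [20, -20]]
det(O) = (-2)·(-20) - 6·20 = 40 - 120 = -80
Since det(O) ≠ 0, rank(O) = 2 and the system is completely observable.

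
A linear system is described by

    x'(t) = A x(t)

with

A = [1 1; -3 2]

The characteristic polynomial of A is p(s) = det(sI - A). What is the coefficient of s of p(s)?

-3

For a 2×2 matrix, det(sI - A) = s^2 - (tr A)s + det A.
tr A = 3, det A = 5.
So p(s) = s^2 - 3s + 5.
The coefficient of s is -3.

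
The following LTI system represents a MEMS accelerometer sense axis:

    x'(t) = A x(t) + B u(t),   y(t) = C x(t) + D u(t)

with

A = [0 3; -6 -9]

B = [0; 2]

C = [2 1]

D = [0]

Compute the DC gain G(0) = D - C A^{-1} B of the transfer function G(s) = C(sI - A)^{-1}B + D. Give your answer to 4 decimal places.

G(0) = C(-A)^{-1}B + D = -C A^{-1} B + D.
det A = 18, so A^{-1} = (1/18)·adj(A) = [[-1/2, -1/6], [1/3, 0]]
A^{-1} B = [-1/3, 0]^T
C A^{-1} B = -2/3
G(0) = D - C A^{-1} B = 0 - (-2/3) = 2/3 ≈ 0.6667

0.6667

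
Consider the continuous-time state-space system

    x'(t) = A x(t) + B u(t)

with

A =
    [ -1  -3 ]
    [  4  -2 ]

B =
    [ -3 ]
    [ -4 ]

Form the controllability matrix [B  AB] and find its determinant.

AB = [[15], [-4]]
Controllability matrix C = [B  AB] = [[-3, 15], [-4, -4]]
det(C) = (-3)·(-4) - 15·(-4) = 12 - (-60) = 72
Since det(C) ≠ 0, rank(C) = 2 and the system is completely controllable.

72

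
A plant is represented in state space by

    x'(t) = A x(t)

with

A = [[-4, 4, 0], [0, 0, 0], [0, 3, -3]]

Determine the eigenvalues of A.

-4, -3, 0

det(sI - A) = s^3 - (tr A)s^2 + (M11 + M22 + M33)s - det A, where Mii is the 2×2 principal minor of A obtained by deleting row i and column i.
tr A = (-4) + 0 + (-3) = -7; M11 = 0·(-3) - 0·3 = 0 - 0 = 0; M22 = (-4)·(-3) - 0·0 = 12 - 0 = 12; M33 = (-4)·0 - 4·0 = 0 - 0 = 0; sum of minors = 12.
det A = (-4)·(0·(-3) - 0·3) - 4·(0·(-3) - 0·0) + 0·(0·3 - 0·0) = (-4)·0 - 4·0 + 0·0 = 0.
So p(s) = det(sI - A) = s^3 + 7s^2 + 12s.
The constant term is 0, so p(s) = s(s^2 + 7s + 12).
Factor s^2 + 7s + 12: two numbers with sum -7 and product 12 are -3 and -4, so s^2 + 7s + 12 = (s + 3)(s + 4).
Hence p(s) = s (s + 3) (s + 4), with roots -4, -3, 0.
At least one eigenvalue has non-negative real part, so the system is not asymptotically stable.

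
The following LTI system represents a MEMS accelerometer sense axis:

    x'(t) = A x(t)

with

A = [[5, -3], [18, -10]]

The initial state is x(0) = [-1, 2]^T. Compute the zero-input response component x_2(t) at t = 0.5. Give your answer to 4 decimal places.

det(sI - A) = s^2 - (tr A)s + det A, with tr A = 5 + (-10) = -5 and det A = 5·(-10) - (-3)·18 = -50 - (-54) = 4.
So p(s) = det(sI - A) = s^2 + 5s + 4.
Factor s^2 + 5s + 4: two numbers with sum -5 and product 4 are -1 and -4, so s^2 + 5s + 4 = (s + 1)(s + 4).
Hence p(s) = (s + 1) (s + 4), with roots -4, -1.
The eigenvalues -4, -1 are distinct and real, so A is diagonalisable and x(t) = e^{At} x(0) = V diag(e^{λ_i t}) V^{-1} x(0), where the columns of V are the eigenvectors.
λ = -4: A - (-4)I = [[9, -3], [18, -6]]. Row 1 gives 9·v1 + (-3)·v2 = 0, so take v_1 = [1, 3]^T.
λ = -1: A - (-1)I = [[6, -3], [18, -9]]. Row 1 gives 6·v1 + (-3)·v2 = 0, so take v_2 = [1, 2]^T.
V = [v_1 v_2] = [[1, 1], [3, 2]] has det V = -1, so V^{-1} = adj(V)/det V = [[-2, 1], [3, -1]].
Modal coordinates z(0) = V^{-1} x(0): (-2)·(-1) + 1·2 = 4; 3·(-1) + (-1)·2 = -5; so z(0) = [4, -5]^T.
x_2(t) = Σ_i (v_i)_2 · z_i(0) · e^{λ_i t} (row 2 of V times the modal terms).
x_2(0.5) = 3·4·e^{-4·0.5} + 2·(-5)·e^{-1·0.5} = 12·0.135335 + (-10)·0.606531 = -4.4413.

-4.4413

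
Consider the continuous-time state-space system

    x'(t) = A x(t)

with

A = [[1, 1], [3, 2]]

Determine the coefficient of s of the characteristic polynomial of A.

-3

For a 2×2 matrix, det(sI - A) = s^2 - (tr A)s + det A.
tr A = 3, det A = -1.
So p(s) = s^2 - 3s - 1.
The coefficient of s is -3.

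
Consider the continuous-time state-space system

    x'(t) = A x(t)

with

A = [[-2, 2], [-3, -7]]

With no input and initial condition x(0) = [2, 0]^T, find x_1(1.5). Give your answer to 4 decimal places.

det(sI - A) = s^2 - (tr A)s + det A, with tr A = (-2) + (-7) = -9 and det A = (-2)·(-7) - 2·(-3) = 14 - (-6) = 20.
So p(s) = det(sI - A) = s^2 + 9s + 20.
Factor s^2 + 9s + 20: two numbers with sum -9 and product 20 are -4 and -5, so s^2 + 9s + 20 = (s + 4)(s + 5).
Hence p(s) = (s + 4) (s + 5), with roots -5, -4.
The eigenvalues -5, -4 are distinct and real, so A is diagonalisable and x(t) = e^{At} x(0) = V diag(e^{λ_i t}) V^{-1} x(0), where the columns of V are the eigenvectors.
λ = -5: A - (-5)I = [[3, 2], [-3, -2]]. Row 1 gives 3·v1 + 2·v2 = 0, so take v_1 = [2, -3]^T.
λ = -4: A - (-4)I = [[2, 2], [-3, -3]]. Row 1 gives 2·v1 + 2·v2 = 0, so take v_2 = [1, -1]^T.
V = [v_1 v_2] = [[2, 1], [-3, -1]] has det V = 1, so V^{-1} = adj(V)/det V = [[-1, -1], [3, 2]].
Modal coordinates z(0) = V^{-1} x(0): (-1)·2 + (-1)·0 = -2; 3·2 + 2·0 = 6; so z(0) = [-2, 6]^T.
x_1(t) = Σ_i (v_i)_1 · z_i(0) · e^{λ_i t} (row 1 of V times the modal terms).
x_1(1.5) = 2·(-2)·e^{-5·1.5} + 1·6·e^{-4·1.5} = (-4)·0.000553 + 6·0.002479 = 0.0127.

0.0127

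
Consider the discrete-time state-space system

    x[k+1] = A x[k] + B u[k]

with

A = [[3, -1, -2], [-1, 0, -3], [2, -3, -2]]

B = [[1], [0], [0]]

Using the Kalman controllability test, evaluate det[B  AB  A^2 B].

13

AB = [[3], [-1], [2]]
A^2B = [[6], [-9], [5]]
Controllability matrix C = [B  AB  A^2B] = [[1, 3, 6], [0, -1, -9], [0, 2, 5]]
Expanding along the first row, det(C) = 1·((-1)·5 - (-9)·2) - 3·(0·5 - (-9)·0) + 6·(0·2 - (-1)·0) = 1·13 - 3·0 + 6·0 = 13
Since det(C) ≠ 0, rank(C) = 3 and the system is completely controllable.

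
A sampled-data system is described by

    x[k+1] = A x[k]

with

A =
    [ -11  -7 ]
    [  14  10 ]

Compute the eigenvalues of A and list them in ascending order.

-4, 3

det(zI - A) = z^2 - (tr A)z + det A, with tr A = (-11) + 10 = -1 and det A = (-11)·10 - (-7)·14 = -110 - (-98) = -12.
So p(z) = det(zI - A) = z^2 + z - 12.
Factor z^2 + z - 12: two numbers with sum -1 and product -12 are 3 and -4, so z^2 + z - 12 = (z - 3)(z + 4).
Hence p(z) = (z - 3) (z + 4), with roots -4, 3.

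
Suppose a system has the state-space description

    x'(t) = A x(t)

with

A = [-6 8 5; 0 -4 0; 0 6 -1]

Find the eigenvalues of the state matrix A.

det(sI - A) = s^3 - (tr A)s^2 + (M11 + M22 + M33)s - det A, where Mii is the 2×2 principal minor of A obtained by deleting row i and column i.
tr A = (-6) + (-4) + (-1) = -11; M11 = (-4)·(-1) - 0·6 = 4 - 0 = 4; M22 = (-6)·(-1) - 5·0 = 6 - 0 = 6; M33 = (-6)·(-4) - 8·0 = 24 - 0 = 24; sum of minors = 34.
det A = (-6)·((-4)·(-1) - 0·6) - 8·(0·(-1) - 0·0) + 5·(0·6 - (-4)·0) = (-6)·4 - 8·0 + 5·0 = -24.
So p(s) = det(sI - A) = s^3 + 11s^2 + 34s + 24.
Rational-root test: any integer root divides 24. Testing small divisors, s = -1 works: p(-1) = -1 + 11 + (-34) + 24 = 0, so (s + 1) is a factor.
Dividing, p(s) = (s + 1)(s^2 + 10s + 24).
Factor s^2 + 10s + 24: two numbers with sum -10 and product 24 are -4 and -6, so s^2 + 10s + 24 = (s + 4)(s + 6).
Hence p(s) = (s + 1) (s + 4) (s + 6), with roots -6, -4, -1.
All eigenvalues have negative real part, so the system is asymptotically stable.

-6, -4, -1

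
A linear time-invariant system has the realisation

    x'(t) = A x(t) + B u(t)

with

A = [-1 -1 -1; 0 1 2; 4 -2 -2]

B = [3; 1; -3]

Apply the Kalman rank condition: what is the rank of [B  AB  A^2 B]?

AB = [[-1], [-5], [16]]
A^2B = [[-10], [27], [-26]]
Controllability matrix C = [B  AB  A^2B] = [[3, -1, -10], [1, -5, 27], [-3, 16, -26]]
det(C) = 3·((-5)·(-26) - 27·16) - (-1)·(1·(-26) - 27·(-3)) + (-10)·(1·16 - (-5)·(-3)) = 3·(-302) - (-1)·55 + (-10)·1 = -861 ≠ 0, so rank(C) = 3.
rank(C) = 3 = n, so the pair (A, B) is completely controllable.

3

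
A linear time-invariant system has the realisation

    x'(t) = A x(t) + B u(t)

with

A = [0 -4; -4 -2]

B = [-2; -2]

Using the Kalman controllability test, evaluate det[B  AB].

AB = [[8], [12]]
Controllability matrix C = [B  AB] = [[-2, 8], [-2, 12]]
det(C) = (-2)·12 - 8·(-2) = -24 - (-16) = -8
Since det(C) ≠ 0, rank(C) = 2 and the system is completely controllable.

-8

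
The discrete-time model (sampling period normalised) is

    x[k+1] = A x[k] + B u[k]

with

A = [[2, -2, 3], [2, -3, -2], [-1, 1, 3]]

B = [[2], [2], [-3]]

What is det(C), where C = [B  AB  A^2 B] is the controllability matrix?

-586

AB = [[-9], [4], [-9]]
A^2B = [[-53], [-12], [-14]]
Controllability matrix C = [B  AB  A^2B] = [[2, -9, -53], [2, 4, -12], [-3, -9, -14]]
Expanding along the first row, det(C) = 2·(4·(-14) - (-12)·(-9)) - (-9)·(2·(-14) - (-12)·(-3)) + (-53)·(2·(-9) - 4·(-3)) = 2·(-164) - (-9)·(-64) + (-53)·(-6) = -586
Since det(C) ≠ 0, rank(C) = 3 and the system is completely controllable.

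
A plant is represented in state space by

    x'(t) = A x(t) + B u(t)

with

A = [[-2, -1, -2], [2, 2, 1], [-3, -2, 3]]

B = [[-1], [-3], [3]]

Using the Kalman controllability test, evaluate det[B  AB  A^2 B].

1355

AB = [[-1], [-5], [18]]
A^2B = [[-29], [6], [67]]
Controllability matrix C = [B  AB  A^2B] = [[-1, -1, -29], [-3, -5, 6], [3, 18, 67]]
Expanding along the first row, det(C) = (-1)·((-5)·67 - 6·18) - (-1)·((-3)·67 - 6·3) + (-29)·((-3)·18 - (-5)·3) = (-1)·(-443) - (-1)·(-219) + (-29)·(-39) = 1355
Since det(C) ≠ 0, rank(C) = 3 and the system is completely controllable.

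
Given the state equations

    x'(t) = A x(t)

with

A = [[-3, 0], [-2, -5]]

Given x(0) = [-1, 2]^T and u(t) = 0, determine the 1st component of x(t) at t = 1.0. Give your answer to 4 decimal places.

-0.0498

det(sI - A) = s^2 - (tr A)s + det A, with tr A = (-3) + (-5) = -8 and det A = (-3)·(-5) - 0·(-2) = 15 - 0 = 15.
So p(s) = det(sI - A) = s^2 + 8s + 15.
Factor s^2 + 8s + 15: two numbers with sum -8 and product 15 are -3 and -5, so s^2 + 8s + 15 = (s + 3)(s + 5).
Hence p(s) = (s + 3) (s + 5), with roots -5, -3.
The eigenvalues -5, -3 are distinct and real, so A is diagonalisable and x(t) = e^{At} x(0) = V diag(e^{λ_i t}) V^{-1} x(0), where the columns of V are the eigenvectors.
λ = -5: A - (-5)I = [[2, 0], [-2, 0]]. Row 1 gives 2·v1 + 0·v2 = 0, so take v_1 = [0, 1]^T.
λ = -3: A - (-3)I = [[0, 0], [-2, -2]]. Row 2 gives (-2)·v1 + (-2)·v2 = 0, so take v_2 = [1, -1]^T.
V = [v_1 v_2] = [[0, 1], [1, -1]] has det V = -1, so V^{-1} = adj(V)/det V = [[1, 1], [1, 0]].
Modal coordinates z(0) = V^{-1} x(0): 1·(-1) + 1·2 = 1; 1·(-1) + 0·2 = -1; so z(0) = [1, -1]^T.
x_1(t) = Σ_i (v_i)_1 · z_i(0) · e^{λ_i t} (row 1 of V times the modal terms).
x_1(1.0) = 0·1·e^{-5·1.0} + 1·(-1)·e^{-3·1.0} = 0·0.006738 + (-1)·0.049787 = -0.0498.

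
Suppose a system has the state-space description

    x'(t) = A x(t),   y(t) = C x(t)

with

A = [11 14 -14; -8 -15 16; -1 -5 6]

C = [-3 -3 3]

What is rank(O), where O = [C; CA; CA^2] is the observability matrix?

1

CA = [[-12, -12, 12]]
CA^2 = [[-48, -48, 48]]
Observability matrix O = [C; CA; CA^2] = [[-3, -3, 3], [-12, -12, 12], [-48, -48, 48]]
Every row of O is a scalar multiple of row 1 = [-3, -3, 3] (multipliers 1, 4, 16), so the rows span a one-dimensional space.
O ≠ 0, hence rank(O) = 1.
rank(O) = 1 < n = 3, so the pair (A, C) is not completely observable.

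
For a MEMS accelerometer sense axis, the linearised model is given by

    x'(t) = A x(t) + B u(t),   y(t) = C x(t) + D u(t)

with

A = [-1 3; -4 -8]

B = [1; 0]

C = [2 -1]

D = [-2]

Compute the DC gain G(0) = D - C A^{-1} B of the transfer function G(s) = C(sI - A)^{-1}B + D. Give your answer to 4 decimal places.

G(0) = C(-A)^{-1}B + D = -C A^{-1} B + D.
det A = 20, so A^{-1} = (1/20)·adj(A) = [[-2/5, -3/20], [1/5, -1/20]]
A^{-1} B = [-2/5, 1/5]^T
C A^{-1} B = -1
G(0) = D - C A^{-1} B = -2 - (-1) = -1

-1.0000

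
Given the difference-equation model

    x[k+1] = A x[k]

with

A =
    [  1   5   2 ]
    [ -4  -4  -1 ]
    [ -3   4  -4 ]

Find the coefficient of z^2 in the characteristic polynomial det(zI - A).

7

Expand det(zI - A) for the 3×3 matrix.
p(z) = z^3 + 7z^2 + 38z + 101.
(Check: constant term = det(-A) = (-1)^3 det A = 101; coefficient of z^2 = -tr A = 7.)
The coefficient of z^2 is 7.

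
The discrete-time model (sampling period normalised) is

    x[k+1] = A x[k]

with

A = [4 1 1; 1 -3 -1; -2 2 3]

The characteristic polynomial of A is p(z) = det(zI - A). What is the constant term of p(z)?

33

Expand det(zI - A) for the 3×3 matrix.
p(z) = z^3 - 4z^2 - 6z + 33.
(Check: constant term = det(-A) = (-1)^3 det A = 33; coefficient of z^2 = -tr A = -4.)
The constant term is 33.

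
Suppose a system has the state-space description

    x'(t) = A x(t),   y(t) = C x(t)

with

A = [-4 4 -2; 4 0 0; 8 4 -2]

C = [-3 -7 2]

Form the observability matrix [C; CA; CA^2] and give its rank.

2

CA = [[0, -4, 2]]
CA^2 = [[0, 8, -4]]
Observability matrix O = [C; CA; CA^2] = [[-3, -7, 2], [0, -4, 2], [0, 8, -4]]
The columns c1, c2, c3 of O are linearly dependent: -c1 + c2 + 2·c3 = 0 (check each entry), so rank(O) ≤ 2.
The 2×2 minor from rows 1, 2, columns 1, 2 is (-3)·(-4) - (-7)·0 = 12 - 0 = 12 ≠ 0, so rank(O) = 2.
rank(O) = 2 < n = 3, so the pair (A, C) is not completely observable.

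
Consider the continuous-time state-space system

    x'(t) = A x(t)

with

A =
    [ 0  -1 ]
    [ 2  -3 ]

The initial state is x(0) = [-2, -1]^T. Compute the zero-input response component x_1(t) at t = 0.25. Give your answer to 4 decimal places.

-1.7299

det(sI - A) = s^2 - (tr A)s + det A, with tr A = 0 + (-3) = -3 and det A = 0·(-3) - (-1)·2 = 0 - (-2) = 2.
So p(s) = det(sI - A) = s^2 + 3s + 2.
Factor s^2 + 3s + 2: two numbers with sum -3 and product 2 are -1 and -2, so s^2 + 3s + 2 = (s + 1)(s + 2).
Hence p(s) = (s + 1) (s + 2), with roots -2, -1.
The eigenvalues -2, -1 are distinct and real, so A is diagonalisable and x(t) = e^{At} x(0) = V diag(e^{λ_i t}) V^{-1} x(0), where the columns of V are the eigenvectors.
λ = -2: A - (-2)I = [[2, -1], [2, -1]]. Row 1 gives 2·v1 + (-1)·v2 = 0, so take v_1 = [1, 2]^T.
λ = -1: A - (-1)I = [[1, -1], [2, -2]]. Row 1 gives 1·v1 + (-1)·v2 = 0, so take v_2 = [-1, -1]^T.
V = [v_1 v_2] = [[1, -1], [2, -1]] has det V = 1, so V^{-1} = adj(V)/det V = [[-1, 1], [-2, 1]].
Modal coordinates z(0) = V^{-1} x(0): (-1)·(-2) + 1·(-1) = 1; (-2)·(-2) + 1·(-1) = 3; so z(0) = [1, 3]^T.
x_1(t) = Σ_i (v_i)_1 · z_i(0) · e^{λ_i t} (row 1 of V times the modal terms).
x_1(0.25) = 1·1·e^{-2·0.25} + (-1)·3·e^{-1·0.25} = 1·0.606531 + (-3)·0.778801 = -1.7299.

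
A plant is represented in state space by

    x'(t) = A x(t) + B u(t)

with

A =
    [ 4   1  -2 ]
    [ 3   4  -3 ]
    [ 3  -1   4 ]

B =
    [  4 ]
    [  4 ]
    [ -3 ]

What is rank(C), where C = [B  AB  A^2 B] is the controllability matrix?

AB = [[26], [37], [-4]]
A^2B = [[149], [238], [25]]
Controllability matrix C = [B  AB  A^2B] = [[4, 26, 149], [4, 37, 238], [-3, -4, 25]]
det(C) = 4·(37·25 - 238·(-4)) - 26·(4·25 - 238·(-3)) + 149·(4·(-4) - 37·(-3)) = 4·1877 - 26·814 + 149·95 = 499 ≠ 0, so rank(C) = 3.
rank(C) = 3 = n, so the pair (A, B) is completely controllable.

3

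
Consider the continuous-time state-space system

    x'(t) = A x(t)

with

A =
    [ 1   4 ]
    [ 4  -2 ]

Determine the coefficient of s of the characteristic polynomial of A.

For a 2×2 matrix, det(sI - A) = s^2 - (tr A)s + det A.
tr A = -1, det A = -18.
So p(s) = s^2 + s - 18.
The coefficient of s is 1.

1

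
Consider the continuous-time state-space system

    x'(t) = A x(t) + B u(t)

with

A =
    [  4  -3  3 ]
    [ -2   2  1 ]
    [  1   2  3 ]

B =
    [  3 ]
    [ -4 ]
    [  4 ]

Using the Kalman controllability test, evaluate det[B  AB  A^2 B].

AB = [[36], [-10], [7]]
A^2B = [[195], [-85], [37]]
Controllability matrix C = [B  AB  A^2B] = [[3, 36, 195], [-4, -10, -85], [4, 7, 37]]
Expanding along the first row, det(C) = 3·((-10)·37 - (-85)·7) - 36·((-4)·37 - (-85)·4) + 195·((-4)·7 - (-10)·4) = 3·225 - 36·192 + 195·12 = -3897
Since det(C) ≠ 0, rank(C) = 3 and the system is completely controllable.

-3897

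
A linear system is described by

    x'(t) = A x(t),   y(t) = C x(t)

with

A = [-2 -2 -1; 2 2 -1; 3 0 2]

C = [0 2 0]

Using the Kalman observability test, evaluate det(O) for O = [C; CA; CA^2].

CA = [[4, 4, -2]]
CA^2 = [[-6, 0, -12]]
Observability matrix O = [C; CA; CA^2] = [[0, 2, 0], [4, 4, -2], [-6, 0, -12]]
Expanding along the first row, det(O) = 0·(4·(-12) - (-2)·0) - 2·(4·(-12) - (-2)·(-6)) + 0·(4·0 - 4·(-6)) = 0·(-48) - 2·(-60) + 0·24 = 120
Since det(O) ≠ 0, rank(O) = 3 and the system is completely observable.

120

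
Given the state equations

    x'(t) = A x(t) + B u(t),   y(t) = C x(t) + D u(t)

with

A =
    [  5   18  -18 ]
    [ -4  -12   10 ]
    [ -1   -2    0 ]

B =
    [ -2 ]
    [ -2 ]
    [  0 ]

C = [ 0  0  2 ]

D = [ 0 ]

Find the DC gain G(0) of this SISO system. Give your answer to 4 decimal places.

6.0000

G(0) = C(-A)^{-1}B + D = -C A^{-1} B + D.
det A = -8, so A^{-1} = (1/-8)·adj(A) = [[-5/2, -9/2, 9/2], [5/4, 9/4, -11/4], [1/2, 1, -3/2]]
A^{-1} B = [14, -7, -3]^T
C A^{-1} B = -6
G(0) = D - C A^{-1} B = 0 - (-6) = 6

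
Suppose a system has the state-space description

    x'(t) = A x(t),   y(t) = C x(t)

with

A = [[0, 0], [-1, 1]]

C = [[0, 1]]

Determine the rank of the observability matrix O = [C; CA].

CA = [[-1, 1]]
Observability matrix O = [C; CA] = [[0, 1], [-1, 1]]
det(O) = 0·1 - 1·(-1) = 0 - (-1) = 1 ≠ 0, so rank(O) = 2.
rank(O) = 2 = n, so the pair (A, C) is completely observable.

2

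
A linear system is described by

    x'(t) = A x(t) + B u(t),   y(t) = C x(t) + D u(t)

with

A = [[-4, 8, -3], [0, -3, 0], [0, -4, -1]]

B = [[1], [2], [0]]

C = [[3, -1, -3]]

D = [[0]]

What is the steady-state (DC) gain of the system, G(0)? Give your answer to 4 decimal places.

18.0833

G(0) = C(-A)^{-1}B + D = -C A^{-1} B + D.
det A = -12, so A^{-1} = (1/-12)·adj(A) = [[-1/4, -5/3, 3/4], [0, -1/3, 0], [0, 4/3, -1]]
A^{-1} B = [-43/12, -2/3, 8/3]^T
C A^{-1} B = -217/12
G(0) = D - C A^{-1} B = 0 - (-217/12) = 217/12 ≈ 18.0833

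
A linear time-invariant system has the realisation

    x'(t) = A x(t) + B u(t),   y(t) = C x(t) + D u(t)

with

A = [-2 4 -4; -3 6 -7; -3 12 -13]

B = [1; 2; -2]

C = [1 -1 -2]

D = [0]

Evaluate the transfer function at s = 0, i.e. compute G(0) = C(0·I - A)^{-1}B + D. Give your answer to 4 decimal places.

-0.3333

G(0) = C(-A)^{-1}B + D = -C A^{-1} B + D.
det A = -12, so A^{-1} = (1/-12)·adj(A) = [[-1/2, -1/3, 1/3], [3/2, -7/6, 1/6], [3/2, -1, 0]]
A^{-1} B = [-11/6, -7/6, -1/2]^T
C A^{-1} B = 1/3
G(0) = D - C A^{-1} B = 0 - (1/3) = -1/3 ≈ -0.3333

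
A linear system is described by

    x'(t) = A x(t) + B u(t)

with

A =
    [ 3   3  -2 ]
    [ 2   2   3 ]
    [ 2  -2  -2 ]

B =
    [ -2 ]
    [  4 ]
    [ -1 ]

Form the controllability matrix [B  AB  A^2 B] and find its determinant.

-2653

AB = [[8], [1], [-10]]
A^2B = [[47], [-12], [34]]
Controllability matrix C = [B  AB  A^2B] = [[-2, 8, 47], [4, 1, -12], [-1, -10, 34]]
Expanding along the first row, det(C) = (-2)·(1·34 - (-12)·(-10)) - 8·(4·34 - (-12)·(-1)) + 47·(4·(-10) - 1·(-1)) = (-2)·(-86) - 8·124 + 47·(-39) = -2653
Since det(C) ≠ 0, rank(C) = 3 and the system is completely controllable.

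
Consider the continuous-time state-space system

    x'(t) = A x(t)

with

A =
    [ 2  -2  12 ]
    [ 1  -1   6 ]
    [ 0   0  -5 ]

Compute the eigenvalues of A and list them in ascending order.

-5, 0, 1

det(sI - A) = s^3 - (tr A)s^2 + (M11 + M22 + M33)s - det A, where Mii is the 2×2 principal minor of A obtained by deleting row i and column i.
tr A = 2 + (-1) + (-5) = -4; M11 = (-1)·(-5) - 6·0 = 5 - 0 = 5; M22 = 2·(-5) - 12·0 = -10 - 0 = -10; M33 = 2·(-1) - (-2)·1 = -2 - (-2) = 0; sum of minors = -5.
det A = 2·((-1)·(-5) - 6·0) - (-2)·(1·(-5) - 6·0) + 12·(1·0 - (-1)·0) = 2·5 - (-2)·(-5) + 12·0 = 0.
So p(s) = det(sI - A) = s^3 + 4s^2 - 5s.
The constant term is 0, so p(s) = s(s^2 + 4s - 5).
Factor s^2 + 4s - 5: two numbers with sum -4 and product -5 are 1 and -5, so s^2 + 4s - 5 = (s - 1)(s + 5).
Hence p(s) = s (s - 1) (s + 5), with roots -5, 0, 1.
At least one eigenvalue has non-negative real part, so the system is not asymptotically stable.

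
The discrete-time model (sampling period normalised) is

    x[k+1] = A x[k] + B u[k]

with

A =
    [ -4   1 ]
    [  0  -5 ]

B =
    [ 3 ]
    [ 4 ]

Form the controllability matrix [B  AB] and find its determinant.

AB = [[-8], [-20]]
Controllability matrix C = [B  AB] = [[3, -8], [4, -20]]
det(C) = 3·(-20) - (-8)·4 = -60 - (-32) = -28
Since det(C) ≠ 0, rank(C) = 2 and the system is completely controllable.

-28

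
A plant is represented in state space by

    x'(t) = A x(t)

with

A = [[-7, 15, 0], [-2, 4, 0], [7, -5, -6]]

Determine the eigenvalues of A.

-6, -2, -1

det(sI - A) = s^3 - (tr A)s^2 + (M11 + M22 + M33)s - det A, where Mii is the 2×2 principal minor of A obtained by deleting row i and column i.
tr A = (-7) + 4 + (-6) = -9; M11 = 4·(-6) - 0·(-5) = -24 - 0 = -24; M22 = (-7)·(-6) - 0·7 = 42 - 0 = 42; M33 = (-7)·4 - 15·(-2) = -28 - (-30) = 2; sum of minors = 20.
det A = (-7)·(4·(-6) - 0·(-5)) - 15·((-2)·(-6) - 0·7) + 0·((-2)·(-5) - 4·7) = (-7)·(-24) - 15·12 + 0·(-18) = -12.
So p(s) = det(sI - A) = s^3 + 9s^2 + 20s + 12.
Rational-root test: any integer root divides 12. Testing small divisors, s = -1 works: p(-1) = -1 + 9 + (-20) + 12 = 0, so (s + 1) is a factor.
Dividing, p(s) = (s + 1)(s^2 + 8s + 12).
Factor s^2 + 8s + 12: two numbers with sum -8 and product 12 are -2 and -6, so s^2 + 8s + 12 = (s + 2)(s + 6).
Hence p(s) = (s + 1) (s + 2) (s + 6), with roots -6, -2, -1.
All eigenvalues have negative real part, so the system is asymptotically stable.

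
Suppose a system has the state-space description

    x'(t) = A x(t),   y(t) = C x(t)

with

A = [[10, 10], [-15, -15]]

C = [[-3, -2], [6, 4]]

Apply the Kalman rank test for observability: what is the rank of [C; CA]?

CA = [[0, 0], [0, 0]]
Observability matrix O = [C; CA] = [[-3, -2], [6, 4], [0, 0], [0, 0]]
Every row of O is a scalar multiple of row 1 = [-3, -2] (multipliers 1, -2, 0, 0), so the rows span a one-dimensional space.
O ≠ 0, hence rank(O) = 1.
rank(O) = 1 < n = 2, so the pair (A, C) is not completely observable.

1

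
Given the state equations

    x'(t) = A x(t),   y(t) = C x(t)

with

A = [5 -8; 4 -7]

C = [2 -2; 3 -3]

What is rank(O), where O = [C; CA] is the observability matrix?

CA = [[2, -2], [3, -3]]
Observability matrix O = [C; CA] = [[2, -2], [3, -3], [2, -2], [3, -3]]
Every row of O is a scalar multiple of row 1 = [2, -2] (multipliers 1, 3/2, 1, 3/2), so the rows span a one-dimensional space.
O ≠ 0, hence rank(O) = 1.
rank(O) = 1 < n = 2, so the pair (A, C) is not completely observable.

1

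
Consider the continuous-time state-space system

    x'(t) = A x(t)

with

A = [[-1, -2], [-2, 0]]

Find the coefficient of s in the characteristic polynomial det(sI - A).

1

For a 2×2 matrix, det(sI - A) = s^2 - (tr A)s + det A.
tr A = -1, det A = -4.
So p(s) = s^2 + s - 4.
The coefficient of s is 1.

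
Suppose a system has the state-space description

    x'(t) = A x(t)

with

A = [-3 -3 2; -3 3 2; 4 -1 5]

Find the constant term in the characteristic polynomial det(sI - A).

138

Expand det(sI - A) for the 3×3 matrix.
p(s) = s^3 - 5s^2 - 24s + 138.
(Check: constant term = det(-A) = (-1)^3 det A = 138; coefficient of s^2 = -tr A = -5.)
The constant term is 138.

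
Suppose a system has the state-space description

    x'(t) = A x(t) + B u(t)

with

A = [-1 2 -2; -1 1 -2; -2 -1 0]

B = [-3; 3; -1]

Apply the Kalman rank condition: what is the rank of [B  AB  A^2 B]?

AB = [[11], [8], [3]]
A^2B = [[-1], [-9], [-30]]
Controllability matrix C = [B  AB  A^2B] = [[-3, 11, -1], [3, 8, -9], [-1, 3, -30]]
det(C) = (-3)·(8·(-30) - (-9)·3) - 11·(3·(-30) - (-9)·(-1)) + (-1)·(3·3 - 8·(-1)) = (-3)·(-213) - 11·(-99) + (-1)·17 = 1711 ≠ 0, so rank(C) = 3.
rank(C) = 3 = n, so the pair (A, B) is completely controllable.

3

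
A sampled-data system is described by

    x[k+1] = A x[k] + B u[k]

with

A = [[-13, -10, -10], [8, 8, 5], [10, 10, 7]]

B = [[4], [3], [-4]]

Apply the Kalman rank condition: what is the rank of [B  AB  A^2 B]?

AB = [[-42], [36], [42]]
A^2B = [[-234], [162], [234]]
Controllability matrix C = [B  AB  A^2B] = [[4, -42, -234], [3, 36, 162], [-4, 42, 234]]
The rows r1, r2, r3 of C are linearly dependent: r1 + r3 = 0 (check each entry), so rank(C) ≤ 2.
The 2×2 minor from rows 1, 2, columns 1, 2 is 4·36 - (-42)·3 = 144 - (-126) = 270 ≠ 0, so rank(C) = 2.
rank(C) = 2 < n = 3, so the pair (A, B) is not completely controllable.

2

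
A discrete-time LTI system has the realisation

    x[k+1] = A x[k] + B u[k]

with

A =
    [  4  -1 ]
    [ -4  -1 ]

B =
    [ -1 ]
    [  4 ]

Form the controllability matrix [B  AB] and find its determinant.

32

AB = [[-8], [0]]
Controllability matrix C = [B  AB] = [[-1, -8], [4, 0]]
det(C) = (-1)·0 - (-8)·4 = 0 - (-32) = 32
Since det(C) ≠ 0, rank(C) = 2 and the system is completely controllable.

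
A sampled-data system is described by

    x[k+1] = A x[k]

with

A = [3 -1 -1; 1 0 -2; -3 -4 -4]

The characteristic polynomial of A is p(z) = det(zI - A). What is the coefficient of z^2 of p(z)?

Expand det(zI - A) for the 3×3 matrix.
p(z) = z^3 + z^2 - 22z + 30.
(Check: constant term = det(-A) = (-1)^3 det A = 30; coefficient of z^2 = -tr A = 1.)
The coefficient of z^2 is 1.

1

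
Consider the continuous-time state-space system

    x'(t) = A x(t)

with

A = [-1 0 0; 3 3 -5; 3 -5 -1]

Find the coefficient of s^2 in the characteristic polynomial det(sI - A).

Expand det(sI - A) for the 3×3 matrix.
p(s) = s^3 - s^2 - 30s - 28.
(Check: constant term = det(-A) = (-1)^3 det A = -28; coefficient of s^2 = -tr A = -1.)
The coefficient of s^2 is -1.

-1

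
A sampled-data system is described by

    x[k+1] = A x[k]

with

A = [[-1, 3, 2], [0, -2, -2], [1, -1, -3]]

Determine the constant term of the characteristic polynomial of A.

Expand det(zI - A) for the 3×3 matrix.
p(z) = z^3 + 6z^2 + 7z + 6.
(Check: constant term = det(-A) = (-1)^3 det A = 6; coefficient of z^2 = -tr A = 6.)
The constant term is 6.

6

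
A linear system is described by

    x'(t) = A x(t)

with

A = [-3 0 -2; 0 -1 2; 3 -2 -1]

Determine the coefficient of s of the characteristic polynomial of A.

17

Expand det(sI - A) for the 3×3 matrix.
p(s) = s^3 + 5s^2 + 17s + 21.
(Check: constant term = det(-A) = (-1)^3 det A = 21; coefficient of s^2 = -tr A = 5.)
The coefficient of s is 17.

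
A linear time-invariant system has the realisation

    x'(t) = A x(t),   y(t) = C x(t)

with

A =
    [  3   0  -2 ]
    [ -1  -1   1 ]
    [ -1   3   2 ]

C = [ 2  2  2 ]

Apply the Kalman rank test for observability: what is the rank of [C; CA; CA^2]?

3

CA = [[2, 4, 2]]
CA^2 = [[0, 2, 4]]
Observability matrix O = [C; CA; CA^2] = [[2, 2, 2], [2, 4, 2], [0, 2, 4]]
det(O) = 2·(4·4 - 2·2) - 2·(2·4 - 2·0) + 2·(2·2 - 4·0) = 2·12 - 2·8 + 2·4 = 16 ≠ 0, so rank(O) = 3.
rank(O) = 3 = n, so the pair (A, C) is completely observable.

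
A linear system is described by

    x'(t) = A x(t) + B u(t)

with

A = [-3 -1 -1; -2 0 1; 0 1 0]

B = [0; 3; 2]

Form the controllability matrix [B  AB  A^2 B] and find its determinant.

-50

AB = [[-5], [2], [3]]
A^2B = [[10], [13], [2]]
Controllability matrix C = [B  AB  A^2B] = [[0, -5, 10], [3, 2, 13], [2, 3, 2]]
Expanding along the first row, det(C) = 0·(2·2 - 13·3) - (-5)·(3·2 - 13·2) + 10·(3·3 - 2·2) = 0·(-35) - (-5)·(-20) + 10·5 = -50
Since det(C) ≠ 0, rank(C) = 3 and the system is completely controllable.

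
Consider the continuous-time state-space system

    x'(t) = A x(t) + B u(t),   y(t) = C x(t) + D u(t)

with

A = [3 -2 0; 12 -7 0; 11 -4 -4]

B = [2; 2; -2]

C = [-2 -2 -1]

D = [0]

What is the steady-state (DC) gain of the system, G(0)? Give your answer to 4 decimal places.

-21.3333

G(0) = C(-A)^{-1}B + D = -C A^{-1} B + D.
det A = -12, so A^{-1} = (1/-12)·adj(A) = [[-7/3, 2/3, 0], [-4, 1, 0], [-29/12, 5/6, -1/4]]
A^{-1} B = [-10/3, -6, -8/3]^T
C A^{-1} B = 64/3
G(0) = D - C A^{-1} B = 0 - (64/3) = -64/3 ≈ -21.3333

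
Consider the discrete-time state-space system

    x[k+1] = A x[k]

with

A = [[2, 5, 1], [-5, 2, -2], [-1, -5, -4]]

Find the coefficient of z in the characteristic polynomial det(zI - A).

Expand det(zI - A) for the 3×3 matrix.
p(z) = z^3 + 4z + 99.
(Check: constant term = det(-A) = (-1)^3 det A = 99; coefficient of z^2 = -tr A = 0.)
The coefficient of z is 4.

4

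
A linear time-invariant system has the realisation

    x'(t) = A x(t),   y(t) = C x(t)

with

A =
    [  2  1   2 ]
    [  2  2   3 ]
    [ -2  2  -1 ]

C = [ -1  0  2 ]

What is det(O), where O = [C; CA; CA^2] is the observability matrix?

113

CA = [[-6, 3, -4]]
CA^2 = [[2, -8, 1]]
Observability matrix O = [C; CA; CA^2] = [[-1, 0, 2], [-6, 3, -4], [2, -8, 1]]
Expanding along the first row, det(O) = (-1)·(3·1 - (-4)·(-8)) - 0·((-6)·1 - (-4)·2) + 2·((-6)·(-8) - 3·2) = (-1)·(-29) - 0·2 + 2·42 = 113
Since det(O) ≠ 0, rank(O) = 3 and the system is completely observable.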